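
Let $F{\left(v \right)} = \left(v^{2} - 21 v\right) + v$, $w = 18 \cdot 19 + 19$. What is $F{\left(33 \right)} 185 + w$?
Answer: $79726$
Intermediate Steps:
$w = 361$ ($w = 342 + 19 = 361$)
$F{\left(v \right)} = v^{2} - 20 v$
$F{\left(33 \right)} 185 + w = 33 \left(-20 + 33\right) 185 + 361 = 33 \cdot 13 \cdot 185 + 361 = 429 \cdot 185 + 361 = 79365 + 361 = 79726$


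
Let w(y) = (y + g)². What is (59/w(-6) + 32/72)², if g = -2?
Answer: 619369/331776 ≈ 1.8668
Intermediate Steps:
w(y) = (-2 + y)² (w(y) = (y - 2)² = (-2 + y)²)
(59/w(-6) + 32/72)² = (59/((-2 - 6)²) + 32/72)² = (59/((-8)²) + 32*(1/72))² = (59/64 + 4/9)² = (787/576)² = 619369/331776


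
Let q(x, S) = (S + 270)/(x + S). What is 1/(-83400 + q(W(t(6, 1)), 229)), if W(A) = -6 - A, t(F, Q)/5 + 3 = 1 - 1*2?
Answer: -243/20265701 ≈ -1.1991e-5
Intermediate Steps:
t(F, Q) = -20 (t(F, Q) = -15 + 5*(1 - 1*2) = -15 + 5*(1 - 2) = -15 + 5*(-1) = -15 - 5 = -20)
q(x, S) = (270 + S)/(S + x)
1/(-83400 + q(W(t(6, 1)), 229)) = 1/(-83400 + (270 + 229)/(229 + (-6 - 1*(-20)))) = 1/(-83400 + 499/(229 + (-6 + 20))) = 1/(-83400 + 499/(229 + 14)) = 1/(-83400 + 499/243) = 1/(-20265701/243) = -243/20265701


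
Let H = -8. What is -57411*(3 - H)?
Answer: -631521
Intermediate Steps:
-57411*(3 - H) = -57411*(3 - 1*(-8)) = -57411*(3 + 8) = -57411*11 = -631521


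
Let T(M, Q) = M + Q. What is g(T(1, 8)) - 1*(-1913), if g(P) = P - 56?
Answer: 1866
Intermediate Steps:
g(P) = -56 + P
g(T(1, 8)) - 1*(-1913) = (-56 + (1 + 8)) - 1*(-1913) = (-56 + 9) + 1913 = -47 + 1913 = 1866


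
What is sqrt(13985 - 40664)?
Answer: I*sqrt(26679) ≈ 163.34*I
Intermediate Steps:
sqrt(13985 - 40664) = sqrt(-26679) = I*sqrt(26679)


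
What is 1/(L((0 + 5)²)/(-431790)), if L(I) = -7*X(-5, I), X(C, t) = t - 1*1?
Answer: 71965/28 ≈ 2570.2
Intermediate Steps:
X(C, t) = -1 + t (X(C, t) = t - 1 = -1 + t)
L(I) = 7 - 7*I (L(I) = -7*(-1 + I) = 7 - 7*I)
1/(L((0 + 5)²)/(-431790)) = 1/((7 - 7*(0 + 5)²)/(-431790)) = 1/((7 - 7*5²)*(-1/431790)) = 1/((7 - 7*25)*(-1/431790)) = 1/((7 - 175)*(-1/431790)) = 1/(-168*(-1/431790)) = 1/(28/71965) = 71965/28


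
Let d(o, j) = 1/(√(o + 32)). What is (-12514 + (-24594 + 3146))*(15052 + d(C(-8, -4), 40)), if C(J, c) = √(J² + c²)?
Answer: -511196024 - 16981/√(8 + √5) ≈ -5.1120e+8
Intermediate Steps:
d(o, j) = (32 + o)^(-½) (d(o, j) = 1/(√(32 + o)) = (32 + o)^(-½))
(-12514 + (-24594 + 3146))*(15052 + d(C(-8, -4), 40)) = (-12514 + (-24594 + 3146))*(15052 + (32 + √((-8)² + (-4)²))^(-½)) = (-12514 - 21448)*(15052 + (32 + √(64 + 16))^(-½)) = -33962*(15052 + (32 + √80)^(-½)) = -33962*(15052 + (32 + 4*√5)^(-½)) = -511196024 - 33962/√(32 + 4*√5)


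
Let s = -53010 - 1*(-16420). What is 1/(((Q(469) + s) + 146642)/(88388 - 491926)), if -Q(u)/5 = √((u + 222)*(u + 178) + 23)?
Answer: -11102540994/3025066301 - 5044225*√4471/3025066301 ≈ -3.7817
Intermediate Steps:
Q(u) = -5*√(23 + (178 + u)*(222 + u)) (Q(u) = -5*√((u + 222)*(u + 178) + 23) = -5*√((222 + u)*(178 + u) + 23) = -5*√((178 + u)*(222 + u) + 23) = -5*√(23 + (178 + u)*(222 + u)))
s = -36590 (s = -53010 + 16420 = -36590)
1/(((Q(469) + s) + 146642)/(88388 - 491926)) = 1/(((-5*√(39539 + 469² + 400*469) - 36590) + 146642)/(88388 - 491926)) = 1/(((-5*√(39539 + 219961 + 187600) - 36590) + 146642)/(-403538)) = 1/(((-50*√4471 - 36590) + 146642)*(-1/403538)) = 1/(((-36590 - 50*√4471) + 146642)*(-1/403538)) = 1/((110052 - 50*√4471)*(-1/403538)) = 1/(-55026/201769 + 25*√4471/201769)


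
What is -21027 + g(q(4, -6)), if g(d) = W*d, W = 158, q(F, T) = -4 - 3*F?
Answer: -23555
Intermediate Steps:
g(d) = 158*d
-21027 + g(q(4, -6)) = -21027 + 158*(-4 - 3*4) = -21027 + 158*(-4 - 12) = -21027 + 158*(-16) = -21027 - 2528 = -23555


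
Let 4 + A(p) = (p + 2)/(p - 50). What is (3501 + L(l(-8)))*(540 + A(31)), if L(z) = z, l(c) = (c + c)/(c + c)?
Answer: 35548802/19 ≈ 1.8710e+6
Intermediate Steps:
l(c) = 1 (l(c) = (2*c)/((2*c)) = (2*c)*(1/(2*c)) = 1)
A(p) = -4 + (2 + p)/(-50 + p) (A(p) = -4 + (p + 2)/(p - 50) = -4 + (2 + p)/(-50 + p))
(3501 + L(l(-8)))*(540 + A(31)) = (3501 + 1)*(540 + (202 - 3*31)/(-50 + 31)) = 3502*(540 + (202 - 93)/(-19)) = 3502*(540 - 1/19*109) = 3502*(540 - 109/19) = 3502*(10151/19) = 35548802/19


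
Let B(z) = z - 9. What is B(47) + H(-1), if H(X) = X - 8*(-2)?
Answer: 53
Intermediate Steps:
B(z) = -9 + z
H(X) = 16 + X (H(X) = X + 16 = 16 + X)
B(47) + H(-1) = (-9 + 47) + (16 - 1) = 38 + 15 = 53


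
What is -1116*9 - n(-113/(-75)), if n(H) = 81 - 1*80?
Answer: -10045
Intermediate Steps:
n(H) = 1 (n(H) = 81 - 80 = 1)
-1116*9 - n(-113/(-75)) = -1116*9 - 1*1 = -10044 - 1 = -10045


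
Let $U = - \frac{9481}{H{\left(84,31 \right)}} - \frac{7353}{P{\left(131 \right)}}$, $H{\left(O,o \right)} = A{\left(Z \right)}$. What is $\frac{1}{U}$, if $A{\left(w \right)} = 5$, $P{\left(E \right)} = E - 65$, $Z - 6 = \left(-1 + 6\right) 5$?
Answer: $- \frac{110}{220837} \approx -0.0004981$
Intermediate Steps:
$Z = 31$ ($Z = 6 + \left(-1 + 6\right) 5 = 6 + 5 \cdot 5 = 6 + 25 = 31$)
$P{\left(E \right)} = -65 + E$ ($P{\left(E \right)} = E - 65 = -65 + E$)
$H{\left(O,o \right)} = 5$
$U = - \frac{220837}{110}$ ($U = - \frac{9481}{5} - \frac{7353}{-65 + 131} = \left(-9481\right) \frac{1}{5} - \frac{7353}{66} = - \frac{9481}{5} - \frac{2451}{22} = - \frac{220837}{110} \approx -2007.6$)
$\frac{1}{U} = \frac{1}{- \frac{220837}{110}} = - \frac{110}{220837}$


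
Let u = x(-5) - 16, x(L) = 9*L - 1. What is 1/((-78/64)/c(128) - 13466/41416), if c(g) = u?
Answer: -10688/3265 ≈ -3.2735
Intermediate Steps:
x(L) = -1 + 9*L
u = -62 (u = (-1 + 9*(-5)) - 16 = (-1 - 45) - 16 = -46 - 16 = -62)
c(g) = -62
1/((-78/64)/c(128) - 13466/41416) = 1/((-78/64)/(-62) - 13466/41416) = 1/(((1/64)*(-78))*(-1/62) - 13466*1/41416) = 1/(-39/32*(-1/62) - 6733/20708) = 1/(39/1984 - 6733/20708) = 1/(-3265/10688) = -10688/3265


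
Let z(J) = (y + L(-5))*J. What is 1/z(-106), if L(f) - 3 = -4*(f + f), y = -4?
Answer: -1/4134 ≈ -0.00024190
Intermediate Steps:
L(f) = 3 - 8*f (L(f) = 3 - 4*(f + f) = 3 - 8*f)
z(J) = 39*J (z(J) = (-4 + (3 - 8*(-5)))*J = (-4 + (3 + 40))*J = (-4 + 43)*J = 39*J)
1/z(-106) = 1/(39*(-106)) = 1/(-4134) = -1/4134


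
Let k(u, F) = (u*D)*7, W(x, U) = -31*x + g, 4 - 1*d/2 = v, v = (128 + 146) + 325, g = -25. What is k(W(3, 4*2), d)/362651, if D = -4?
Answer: 3304/362651 ≈ 0.0091107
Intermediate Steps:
v = 599 (v = 274 + 325 = 599)
d = -1190 (d = 8 - 2*599 = 8 - 1198 = -1190)
W(x, U) = -25 - 31*x (W(x, U) = -31*x - 25 = -25 - 31*x)
k(u, F) = -28*u (k(u, F) = (u*(-4))*7 = -4*u*7 = -28*u)
k(W(3, 4*2), d)/362651 = -28*(-25 - 31*3)/362651 = -28*(-25 - 93)*(1/362651) = -28*(-118)*(1/362651) = 3304*(1/362651) = 3304/362651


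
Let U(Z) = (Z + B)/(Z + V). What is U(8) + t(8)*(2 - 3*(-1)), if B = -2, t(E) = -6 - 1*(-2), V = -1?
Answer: -134/7 ≈ -19.143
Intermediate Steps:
t(E) = -4 (t(E) = -6 + 2 = -4)
U(Z) = (-2 + Z)/(-1 + Z) (U(Z) = (Z - 2)/(Z - 1) = (-2 + Z)/(-1 + Z))
U(8) + t(8)*(2 - 3*(-1)) = (-2 + 8)/(-1 + 8) - 4*(2 - 3*(-1)) = 6/7 - 4*(2 + 3) = (⅐)*6 - 4*5 = 6/7 - 20 = -134/7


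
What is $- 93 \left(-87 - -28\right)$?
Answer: $5487$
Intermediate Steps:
$- 93 \left(-87 - -28\right) = - 93 \left(-87 + \left(-32 + 60\right)\right) = - 93 \left(-87 + 28\right) = \left(-93\right) \left(-59\right) = 5487$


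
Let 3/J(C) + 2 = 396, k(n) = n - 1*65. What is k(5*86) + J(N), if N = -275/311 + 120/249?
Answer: 143813/394 ≈ 365.01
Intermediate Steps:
k(n) = -65 + n (k(n) = n - 65 = -65 + n)
N = -10385/25813 (N = -275*1/311 + 120*(1/249) = -275/311 + 40/83 = -10385/25813 ≈ -0.40232)
J(C) = 3/394 (J(C) = 3/(-2 + 396) = 3/394)
k(5*86) + J(N) = (-65 + 5*86) + 3/394 = (-65 + 430) + 3/394 = 365 + 3/394 = 143813/394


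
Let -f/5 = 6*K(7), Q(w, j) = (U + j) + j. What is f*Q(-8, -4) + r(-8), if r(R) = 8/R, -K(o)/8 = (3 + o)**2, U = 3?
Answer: -120001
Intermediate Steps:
Q(w, j) = 3 + 2*j (Q(w, j) = (3 + j) + j = 3 + 2*j)
K(o) = -8*(3 + o)**2
f = 24000 (f = -30*(-8*(3 + 7)**2) = -30*(-8*10**2) = -30*(-8*100) = -30*(-800) = -5*(-4800) = 24000)
f*Q(-8, -4) + r(-8) = 24000*(3 + 2*(-4)) + 8/(-8) = 24000*(3 - 8) + 8*(-1/8) = 24000*(-5) - 1 = -120000 - 1 = -120001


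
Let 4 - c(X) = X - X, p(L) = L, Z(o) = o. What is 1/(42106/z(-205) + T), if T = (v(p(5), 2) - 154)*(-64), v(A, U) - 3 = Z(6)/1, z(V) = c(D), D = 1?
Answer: 2/39613 ≈ 5.0488e-5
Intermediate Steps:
c(X) = 4 (c(X) = 4 - (X - X) = 4 - 1*0 = 4 + 0 = 4)
z(V) = 4
v(A, U) = 9 (v(A, U) = 3 + 6/1 = 3 + 6*1 = 3 + 6 = 9)
T = 9280 (T = (9 - 154)*(-64) = -145*(-64) = 9280)
1/(42106/z(-205) + T) = 1/(42106/4 + 9280) = 1/(42106*(¼) + 9280) = 1/(21053/2 + 9280) = 1/(39613/2) = 2/39613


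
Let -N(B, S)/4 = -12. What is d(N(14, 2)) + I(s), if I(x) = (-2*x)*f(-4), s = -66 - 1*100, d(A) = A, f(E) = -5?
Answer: -1612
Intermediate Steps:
N(B, S) = 48 (N(B, S) = -4*(-12) = 48)
s = -166 (s = -66 - 100 = -166)
I(x) = 10*x (I(x) = -2*x*(-5) = 10*x)
d(N(14, 2)) + I(s) = 48 + 10*(-166) = 48 - 1660 = -1612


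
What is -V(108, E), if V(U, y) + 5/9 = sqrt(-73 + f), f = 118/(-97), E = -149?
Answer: 5/9 - I*sqrt(698303)/97 ≈ 0.55556 - 8.6149*I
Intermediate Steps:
f = -118/97 (f = 118*(-1/97) = -118/97 ≈ -1.2165)
V(U, y) = -5/9 + I*sqrt(698303)/97 (V(U, y) = -5/9 + sqrt(-73 - 118/97) = -5/9 + sqrt(-7199/97) = -5/9 + I*sqrt(698303)/97)
-V(108, E) = -(-5/9 + I*sqrt(698303)/97) = 5/9 - I*sqrt(698303)/97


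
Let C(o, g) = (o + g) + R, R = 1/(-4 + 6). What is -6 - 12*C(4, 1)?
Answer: -72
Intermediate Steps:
R = 1/2 ≈ 0.50000
C(o, g) = 1/2 + g + o (C(o, g) = (o + g) + 1/2 = (g + o) + 1/2 = 1/2 + g + o)
-6 - 12*C(4, 1) = -6 - 12*(1/2 + 1 + 4) = -6 - 12*11/2 = -6 - 66 = -72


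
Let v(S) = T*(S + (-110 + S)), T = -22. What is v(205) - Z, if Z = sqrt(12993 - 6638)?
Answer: -6600 - sqrt(6355) ≈ -6679.7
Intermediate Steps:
Z = sqrt(6355) ≈ 79.718
v(S) = 2420 - 44*S (v(S) = -22*(S + (-110 + S)) = -22*(-110 + 2*S) = 2420 - 44*S)
v(205) - Z = (2420 - 44*205) - sqrt(6355) = (2420 - 9020) - sqrt(6355) = -6600 - sqrt(6355)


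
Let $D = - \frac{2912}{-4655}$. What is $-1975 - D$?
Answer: $- \frac{1313791}{665} \approx -1975.6$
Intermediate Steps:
$D = \frac{416}{665}$ ($D = \left(-2912\right) \left(- \frac{1}{4655}\right) = \frac{416}{665} \approx 0.62556$)
$-1975 - D = -1975 - \frac{416}{665} = - \frac{1313791}{665}$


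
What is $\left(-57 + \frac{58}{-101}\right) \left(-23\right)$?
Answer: $\frac{133745}{101} \approx 1324.2$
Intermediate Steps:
$\left(-57 + \frac{58}{-101}\right) \left(-23\right) = \left(-57 + 58 \left(- \frac{1}{101}\right)\right) \left(-23\right) = \left(-57 - \frac{58}{101}\right) \left(-23\right) = \left(- \frac{5815}{101}\right) \left(-23\right) = \frac{133745}{101}$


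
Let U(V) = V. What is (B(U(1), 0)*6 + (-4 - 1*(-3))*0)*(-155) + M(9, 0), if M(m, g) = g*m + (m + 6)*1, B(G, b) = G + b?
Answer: -915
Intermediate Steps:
M(m, g) = 6 + m + g*m (M(m, g) = g*m + (6 + m)*1 = g*m + (6 + m) = 6 + m + g*m)
(B(U(1), 0)*6 + (-4 - 1*(-3))*0)*(-155) + M(9, 0) = ((1 + 0)*6 + (-4 - 1*(-3))*0)*(-155) + (6 + 9 + 0*9) = (1*6 + (-4 + 3)*0)*(-155) + (6 + 9 + 0) = (6 - 1*0)*(-155) + 15 = (6 + 0)*(-155) + 15 = 6*(-155) + 15 = -930 + 15 = -915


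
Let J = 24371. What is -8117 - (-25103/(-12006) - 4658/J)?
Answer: -2375575661707/292598226 ≈ -8118.9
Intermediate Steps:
-8117 - (-25103/(-12006) - 4658/J) = -8117 - (-25103/(-12006) - 4658/24371) = -8117 - (-25103*(-1/12006) - 4658*1/24371) = -8117 - (25103/12006 - 4658/24371) = -8117 - 1*555861265/292598226 = -8117 - 555861265/292598226 = -2375575661707/292598226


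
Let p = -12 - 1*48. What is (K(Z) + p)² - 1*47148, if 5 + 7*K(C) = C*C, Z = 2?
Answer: -2133011/49 ≈ -43531.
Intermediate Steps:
p = -60 (p = -12 - 48 = -60)
K(C) = -5/7 + C²/7 (K(C) = -5/7 + (C*C)/7 = -5/7 + C²/7)
(K(Z) + p)² - 1*47148 = ((-5/7 + (⅐)*2²) - 60)² - 1*47148 = ((-5/7 + (⅐)*4) - 60)² - 47148 = ((-5/7 + 4/7) - 60)² - 47148 = (-⅐ - 60)² - 47148 = (-421/7)² - 47148 = 177241/49 - 47148 = -2133011/49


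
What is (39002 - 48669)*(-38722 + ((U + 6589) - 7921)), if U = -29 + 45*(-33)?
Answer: 401837856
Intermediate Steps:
U = -1514 (U = -29 - 1485 = -1514)
(39002 - 48669)*(-38722 + ((U + 6589) - 7921)) = (39002 - 48669)*(-38722 + ((-1514 + 6589) - 7921)) = -9667*(-38722 + (5075 - 7921)) = -9667*(-38722 - 2846) = -9667*(-41568) = 401837856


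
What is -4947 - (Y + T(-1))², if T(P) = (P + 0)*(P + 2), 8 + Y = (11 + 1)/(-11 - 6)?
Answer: -1456908/289 ≈ -5041.2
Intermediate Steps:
Y = -148/17 (Y = -8 + (11 + 1)/(-11 - 6) = -8 + 12/(-17) = -8 + 12*(-1/17) = -8 - 12/17 = -148/17 ≈ -8.7059)
T(P) = P*(2 + P)
-4947 - (Y + T(-1))² = -4947 - (-148/17 - (2 - 1))² = -4947 - (-148/17 - 1*1)² = -4947 - (-148/17 - 1)² = -4947 - (-165/17)² = -4947 - 1*27225/289 = -4947 - 27225/289 = -1456908/289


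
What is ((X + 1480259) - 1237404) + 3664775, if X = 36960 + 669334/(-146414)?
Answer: 288771265463/73207 ≈ 3.9446e+6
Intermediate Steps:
X = 2705396053/73207 (X = 36960 + 669334*(-1/146414) = 36960 - 334667/73207 = 2705396053/73207 ≈ 36955.)
((X + 1480259) - 1237404) + 3664775 = ((2705396053/73207 + 1480259) - 1237404) + 3664775 = (111070716666/73207 - 1237404) + 3664775 = 20484082038/73207 + 3664775 = 288771265463/73207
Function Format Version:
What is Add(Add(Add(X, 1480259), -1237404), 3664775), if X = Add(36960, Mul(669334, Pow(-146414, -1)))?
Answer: Rational(288771265463, 73207) ≈ 3.9446e+6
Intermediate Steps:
X = Rational(2705396053, 73207) (X = Add(36960, Mul(669334, Rational(-1, 146414))) = Add(36960, Rational(-334667, 73207)) = Rational(2705396053, 73207) ≈ 36955.)
Add(Add(Add(X, 1480259), -1237404), 3664775) = Add(Add(Add(Rational(2705396053, 73207), 1480259), -1237404), 3664775) = Add(Add(Rational(111070716666, 73207), -1237404), 3664775) = Add(Rational(20484082038, 73207), 3664775) = Rational(288771265463, 73207)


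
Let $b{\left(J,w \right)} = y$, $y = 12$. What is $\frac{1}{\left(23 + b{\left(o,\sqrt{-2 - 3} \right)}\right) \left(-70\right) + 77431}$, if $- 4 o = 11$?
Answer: $\frac{1}{74981} \approx 1.3337 \cdot 10^{-5}$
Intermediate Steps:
$o = - \frac{11}{4}$ ($o = \left(- \frac{1}{4}\right) 11 = - \frac{11}{4} \approx -2.75$)
$b{\left(J,w \right)} = 12$
$\frac{1}{\left(23 + b{\left(o,\sqrt{-2 - 3} \right)}\right) \left(-70\right) + 77431} = \frac{1}{\left(23 + 12\right) \left(-70\right) + 77431} = \frac{1}{35 \left(-70\right) + 77431} = \frac{1}{-2450 + 77431} = \frac{1}{74981}$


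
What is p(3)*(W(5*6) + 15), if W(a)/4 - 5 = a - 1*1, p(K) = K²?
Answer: 1359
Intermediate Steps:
W(a) = 16 + 4*a (W(a) = 20 + 4*(a - 1*1) = 20 + 4*(a - 1) = 20 + 4*(-1 + a) = 20 + (-4 + 4*a) = 16 + 4*a)
p(3)*(W(5*6) + 15) = 3²*((16 + 4*(5*6)) + 15) = 9*((16 + 4*30) + 15) = 9*((16 + 120) + 15) = 9*(136 + 15) = 9*151 = 1359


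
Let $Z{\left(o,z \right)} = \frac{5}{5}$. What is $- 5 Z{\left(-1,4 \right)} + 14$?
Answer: $9$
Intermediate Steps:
$Z{\left(o,z \right)} = 1$ ($Z{\left(o,z \right)} = 5 \cdot \frac{1}{5} = 1$)
$- 5 Z{\left(-1,4 \right)} + 14 = \left(-5\right) 1 + 14 = -5 + 14 = 9$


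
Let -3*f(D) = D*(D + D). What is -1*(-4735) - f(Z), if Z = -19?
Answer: 14927/3 ≈ 4975.7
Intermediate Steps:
f(D) = -2*D²/3 (f(D) = -D*(D + D)/3 = -D*2*D/3 = -2*D²/3)
-1*(-4735) - f(Z) = -1*(-4735) - (-2)*(-19)²/3 = 4735 - (-2)*361/3 = 4735 - 1*(-722/3) = 4735 + 722/3 = 14927/3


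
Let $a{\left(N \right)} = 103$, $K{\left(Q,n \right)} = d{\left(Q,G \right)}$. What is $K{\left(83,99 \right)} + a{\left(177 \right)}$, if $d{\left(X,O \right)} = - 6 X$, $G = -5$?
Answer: $-395$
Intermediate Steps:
$K{\left(Q,n \right)} = - 6 Q$
$K{\left(83,99 \right)} + a{\left(177 \right)} = \left(-6\right) 83 + 103 = -498 + 103 = -395$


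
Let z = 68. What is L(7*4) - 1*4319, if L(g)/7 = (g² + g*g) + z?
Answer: 7133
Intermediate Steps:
L(g) = 476 + 14*g² (L(g) = 7*((g² + g*g) + 68) = 7*((g² + g²) + 68) = 7*(2*g² + 68) = 7*(68 + 2*g²) = 476 + 14*g²)
L(7*4) - 1*4319 = (476 + 14*(7*4)²) - 1*4319 = (476 + 14*28²) - 4319 = (476 + 14*784) - 4319 = (476 + 10976) - 4319 = 11452 - 4319 = 7133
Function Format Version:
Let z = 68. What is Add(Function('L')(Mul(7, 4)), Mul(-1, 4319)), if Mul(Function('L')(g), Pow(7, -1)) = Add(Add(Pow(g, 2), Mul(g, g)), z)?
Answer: 7133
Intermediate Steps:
Function('L')(g) = Add(476, Mul(14, Pow(g, 2))) (Function('L')(g) = Mul(7, Add(Add(Pow(g, 2), Mul(g, g)), 68)) = Mul(7, Add(Add(Pow(g, 2), Pow(g, 2)), 68)) = Mul(7, Add(Mul(2, Pow(g, 2)), 68)) = Mul(7, Add(68, Mul(2, Pow(g, 2)))) = Add(476, Mul(14, Pow(g, 2))))
Add(Function('L')(Mul(7, 4)), Mul(-1, 4319)) = Add(Add(476, Mul(14, Pow(Mul(7, 4), 2))), Mul(-1, 4319)) = Add(Add(476, Mul(14, Pow(28, 2))), -4319) = Add(Add(476, Mul(14, 784)), -4319) = Add(Add(476, 10976), -4319) = Add(11452, -4319) = 7133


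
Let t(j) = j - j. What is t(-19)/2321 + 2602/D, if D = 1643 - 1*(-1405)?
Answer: 1301/1524 ≈ 0.85367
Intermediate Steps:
t(j) = 0
D = 3048 (D = 1643 + 1405 = 3048)
t(-19)/2321 + 2602/D = 0/2321 + 2602/3048 = 0*(1/2321) + 2602*(1/3048) = 0 + 1301/1524 = 1301/1524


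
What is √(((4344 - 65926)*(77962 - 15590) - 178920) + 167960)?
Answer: 2*I*√960250866 ≈ 61976.0*I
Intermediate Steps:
√(((4344 - 65926)*(77962 - 15590) - 178920) + 167960) = √((-61582*62372 - 178920) + 167960) = √((-3840992504 - 178920) + 167960) = √(-3841171424 + 167960) = √(-3841003464) = 2*I*√960250866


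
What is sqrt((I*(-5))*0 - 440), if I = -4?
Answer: 2*I*sqrt(110) ≈ 20.976*I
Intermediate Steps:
sqrt((I*(-5))*0 - 440) = sqrt(-4*(-5)*0 - 440) = sqrt(20*0 - 440) = sqrt(0 - 440) = sqrt(-440) = 2*I*sqrt(110)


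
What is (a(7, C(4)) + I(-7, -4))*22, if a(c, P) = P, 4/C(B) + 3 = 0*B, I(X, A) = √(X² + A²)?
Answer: -88/3 + 22*√65 ≈ 148.04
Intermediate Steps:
I(X, A) = √(A² + X²)
C(B) = -4/3 (C(B) = 4/(-3 + 0*B) = 4/(-3 + 0) = 4/(-3) = 4*(-⅓) = -4/3)
(a(7, C(4)) + I(-7, -4))*22 = (-4/3 + √((-4)² + (-7)²))*22 = (-4/3 + √(16 + 49))*22 = (-4/3 + √65)*22 = -88/3 + 22*√65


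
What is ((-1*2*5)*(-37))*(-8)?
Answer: -2960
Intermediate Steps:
((-1*2*5)*(-37))*(-8) = (-2*5*(-37))*(-8) = -10*(-37)*(-8) = 370*(-8) = -2960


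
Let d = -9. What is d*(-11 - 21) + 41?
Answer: 329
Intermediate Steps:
d*(-11 - 21) + 41 = -9*(-11 - 21) + 41 = -9*(-32) + 41 = 288 + 41 = 329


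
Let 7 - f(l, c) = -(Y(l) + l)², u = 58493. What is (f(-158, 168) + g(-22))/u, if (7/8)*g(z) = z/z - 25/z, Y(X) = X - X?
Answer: 1922955/4503961 ≈ 0.42695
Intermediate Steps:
Y(X) = 0
g(z) = 8/7 - 200/(7*z) (g(z) = 8*(z/z - 25/z)/7 = 8*(1 - 25/z)/7 = 8/7 - 200/(7*z))
f(l, c) = 7 + l² (f(l, c) = 7 - (-1)*(0 + l)² = 7 - (-1)*l² = 7 + l²)
(f(-158, 168) + g(-22))/u = ((7 + (-158)²) + (8/7)*(-25 - 22)/(-22))/58493 = ((7 + 24964) + (8/7)*(-1/22)*(-47))*(1/58493) = (24971 + 188/77)*(1/58493) = (1922955/77)*(1/58493) = 1922955/4503961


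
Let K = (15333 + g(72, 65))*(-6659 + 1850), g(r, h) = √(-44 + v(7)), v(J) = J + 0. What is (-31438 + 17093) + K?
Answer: -73750742 - 4809*I*√37 ≈ -7.3751e+7 - 29252.0*I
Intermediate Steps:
v(J) = J
g(r, h) = I*√37 (g(r, h) = √(-44 + 7) = √(-37) = I*√37)
K = -73736397 - 4809*I*√37 (K = (15333 + I*√37)*(-6659 + 1850) = (15333 + I*√37)*(-4809) = -73736397 - 4809*I*√37 ≈ -7.3736e+7 - 29252.0*I)
(-31438 + 17093) + K = (-31438 + 17093) + (-73736397 - 4809*I*√37) = -14345 + (-73736397 - 4809*I*√37) = -73750742 - 4809*I*√37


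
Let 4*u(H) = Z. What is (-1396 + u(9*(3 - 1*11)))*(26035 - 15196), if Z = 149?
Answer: -58909965/4 ≈ -1.4727e+7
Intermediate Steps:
u(H) = 149/4 (u(H) = (¼)*149 = 149/4)
(-1396 + u(9*(3 - 1*11)))*(26035 - 15196) = (-1396 + 149/4)*(26035 - 15196) = -5435/4*10839 = -58909965/4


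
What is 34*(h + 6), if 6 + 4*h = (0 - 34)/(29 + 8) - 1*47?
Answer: -18819/74 ≈ -254.31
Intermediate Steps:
h = -1995/148 (h = -3/2 + ((0 - 34)/(29 + 8) - 1*47)/4 = -3/2 + (-34/37 - 47)/4 = -3/2 + (¼)*(-1773/37) = -3/2 - 1773/148 = -1995/148 ≈ -13.480)
34*(h + 6) = 34*(-1995/148 + 6) = 34*(-1107/148) = -18819/74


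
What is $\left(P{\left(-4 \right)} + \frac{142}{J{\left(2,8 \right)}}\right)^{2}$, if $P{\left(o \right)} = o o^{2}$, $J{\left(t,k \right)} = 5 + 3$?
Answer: $\frac{34225}{16} \approx 2139.1$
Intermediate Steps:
$J{\left(t,k \right)} = 8$
$P{\left(o \right)} = o^{3}$
$\left(P{\left(-4 \right)} + \frac{142}{J{\left(2,8 \right)}}\right)^{2} = \left(\left(-4\right)^{3} + \frac{142}{8}\right)^{2} = \left(-64 + 142 \cdot \frac{1}{8}\right)^{2} = \left(-64 + \frac{71}{4}\right)^{2} = \left(- \frac{185}{4}\right)^{2} = \frac{34225}{16}$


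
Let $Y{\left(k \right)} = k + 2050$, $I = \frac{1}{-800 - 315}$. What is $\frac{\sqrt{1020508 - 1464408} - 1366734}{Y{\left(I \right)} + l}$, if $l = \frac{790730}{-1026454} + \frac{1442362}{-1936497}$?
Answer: $- \frac{757277745978792218895}{1135020630762458923} + \frac{5540783692940925 i \sqrt{4439}}{1135020630762458923} \approx -667.19 + 0.32524 i$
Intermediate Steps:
$I = - \frac{1}{1115}$ ($I = \frac{1}{-1115} = - \frac{1}{1115} \approx -0.00089686$)
$Y{\left(k \right)} = 2050 + k$
$l = - \frac{1505882258579}{993862545819}$ ($l = 790730 \left(- \frac{1}{1026454}\right) + 1442362 \left(- \frac{1}{1936497}\right) = - \frac{395365}{513227} - \frac{1442362}{1936497} = - \frac{1505882258579}{993862545819} \approx -1.5152$)
$\frac{\sqrt{1020508 - 1464408} - 1366734}{Y{\left(I \right)} + l} = \frac{\sqrt{1020508 - 1464408} - 1366734}{\left(2050 - \frac{1}{1115}\right) - \frac{1505882258579}{993862545819}} = \frac{\sqrt{-443900} - 1366734}{\frac{2285749}{1115} - \frac{1505882258579}{993862545819}} = \frac{10 i \sqrt{4439} - 1366734}{\frac{2270041261524917846}{1108156738588185}} = \left(-1366734 + 10 i \sqrt{4439}\right) \frac{1108156738588185}{2270041261524917846} = - \frac{757277745978792218895}{1135020630762458923} + \frac{5540783692940925 i \sqrt{4439}}{1135020630762458923}$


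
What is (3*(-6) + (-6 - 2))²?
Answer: 676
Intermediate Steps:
(3*(-6) + (-6 - 2))² = (-18 - 8)² = (-26)² = 676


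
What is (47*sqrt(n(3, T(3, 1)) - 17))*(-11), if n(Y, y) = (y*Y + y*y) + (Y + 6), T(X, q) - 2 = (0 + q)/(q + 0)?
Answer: -517*sqrt(10) ≈ -1634.9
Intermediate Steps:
T(X, q) = 3 (T(X, q) = 2 + (0 + q)/(q + 0) = 2 + q/q = 2 + 1 = 3)
n(Y, y) = 6 + Y + y**2 + Y*y (n(Y, y) = (Y*y + y**2) + (6 + Y) = (y**2 + Y*y) + (6 + Y) = 6 + Y + y**2 + Y*y)
(47*sqrt(n(3, T(3, 1)) - 17))*(-11) = (47*sqrt((6 + 3 + 3**2 + 3*3) - 17))*(-11) = (47*sqrt((6 + 3 + 9 + 9) - 17))*(-11) = (47*sqrt(27 - 17))*(-11) = (47*sqrt(10))*(-11) = -517*sqrt(10)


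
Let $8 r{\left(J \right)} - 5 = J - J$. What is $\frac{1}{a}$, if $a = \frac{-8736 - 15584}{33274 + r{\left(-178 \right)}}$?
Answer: $- \frac{266197}{194560} \approx -1.3682$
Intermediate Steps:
$r{\left(J \right)} = \frac{5}{8}$ ($r{\left(J \right)} = \frac{5}{8} + \frac{J - J}{8} = \frac{5}{8} + \frac{1}{8} \cdot 0 = \frac{5}{8} + 0 = \frac{5}{8}$)
$a = - \frac{194560}{266197}$ ($a = \frac{-8736 - 15584}{33274 + \frac{5}{8}} = - \frac{24320}{\frac{266197}{8}} = \left(-24320\right) \frac{8}{266197} = - \frac{194560}{266197} \approx -0.73089$)
$\frac{1}{a} = \frac{1}{- \frac{194560}{266197}} = - \frac{266197}{194560}$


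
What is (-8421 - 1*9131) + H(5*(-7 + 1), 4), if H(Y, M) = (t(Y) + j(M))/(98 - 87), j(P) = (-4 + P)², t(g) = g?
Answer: -193102/11 ≈ -17555.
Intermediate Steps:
H(Y, M) = Y/11 + (-4 + M)²/11 (H(Y, M) = (Y + (-4 + M)²)/(98 - 87) = (Y + (-4 + M)²)/11 = (Y + (-4 + M)²)*(1/11) = Y/11 + (-4 + M)²/11)
(-8421 - 1*9131) + H(5*(-7 + 1), 4) = (-8421 - 1*9131) + ((5*(-7 + 1))/11 + (-4 + 4)²/11) = (-8421 - 9131) + ((5*(-6))/11 + (1/11)*0²) = -17552 + ((1/11)*(-30) + (1/11)*0) = -17552 + (-30/11 + 0) = -17552 - 30/11 = -193102/11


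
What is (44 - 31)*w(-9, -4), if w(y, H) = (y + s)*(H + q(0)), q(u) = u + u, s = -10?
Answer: 988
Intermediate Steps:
q(u) = 2*u
w(y, H) = H*(-10 + y) (w(y, H) = (y - 10)*(H + 2*0) = (-10 + y)*(H + 0) = (-10 + y)*H = H*(-10 + y))
(44 - 31)*w(-9, -4) = (44 - 31)*(-4*(-10 - 9)) = 13*(-4*(-19)) = 13*76 = 988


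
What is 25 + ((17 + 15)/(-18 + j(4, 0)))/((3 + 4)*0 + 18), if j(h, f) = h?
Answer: 1567/63 ≈ 24.873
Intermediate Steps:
25 + ((17 + 15)/(-18 + j(4, 0)))/((3 + 4)*0 + 18) = 25 + ((17 + 15)/(-18 + 4))/((3 + 4)*0 + 18) = 25 + (32/(-14))/(7*0 + 18) = 25 + (32*(-1/14))/(0 + 18) = 25 - 16/7/18 = 25 + (1/18)*(-16/7) = 25 - 8/63 = 1567/63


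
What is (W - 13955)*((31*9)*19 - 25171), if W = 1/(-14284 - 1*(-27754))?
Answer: 373504037963/1347 ≈ 2.7729e+8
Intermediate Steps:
W = 1/13470 (W = 1/(-14284 + 27754) = 1/13470 ≈ 7.4239e-5)
(W - 13955)*((31*9)*19 - 25171) = (1/13470 - 13955)*((31*9)*19 - 25171) = -187973849*(279*19 - 25171)/13470 = -187973849*(5301 - 25171)/13470 = -187973849/13470*(-19870) = 373504037963/1347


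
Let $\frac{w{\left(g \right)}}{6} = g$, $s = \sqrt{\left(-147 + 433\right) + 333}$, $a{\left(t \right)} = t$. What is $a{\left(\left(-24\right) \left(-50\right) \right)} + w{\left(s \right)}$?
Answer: $1200 + 6 \sqrt{619} \approx 1349.3$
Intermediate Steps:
$s = \sqrt{619}$ ($s = \sqrt{286 + 333} = \sqrt{619} \approx 24.88$)
$w{\left(g \right)} = 6 g$
$a{\left(\left(-24\right) \left(-50\right) \right)} + w{\left(s \right)} = \left(-24\right) \left(-50\right) + 6 \sqrt{619} = 1200 + 6 \sqrt{619}$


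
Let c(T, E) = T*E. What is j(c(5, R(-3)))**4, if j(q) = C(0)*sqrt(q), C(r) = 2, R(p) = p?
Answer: 3600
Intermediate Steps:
c(T, E) = E*T
j(q) = 2*sqrt(q)
j(c(5, R(-3)))**4 = (2*sqrt(-3*5))**4 = (2*sqrt(-15))**4 = (2*(I*sqrt(15)))**4 = (2*I*sqrt(15))**4 = 3600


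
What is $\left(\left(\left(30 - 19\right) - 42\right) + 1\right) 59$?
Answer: $-1770$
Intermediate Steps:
$\left(\left(\left(30 - 19\right) - 42\right) + 1\right) 59 = \left(\left(11 - 42\right) + 1\right) 59 = \left(-31 + 1\right) 59 = \left(-30\right) 59 = -1770$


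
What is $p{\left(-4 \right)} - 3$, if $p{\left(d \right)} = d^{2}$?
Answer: $13$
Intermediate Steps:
$p{\left(-4 \right)} - 3 = \left(-4\right)^{2} - 3 = 16 - 3 = 13$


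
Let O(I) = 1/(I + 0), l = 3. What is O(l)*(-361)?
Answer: -361/3 ≈ -120.33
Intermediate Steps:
O(I) = 1/I
O(l)*(-361) = -361/3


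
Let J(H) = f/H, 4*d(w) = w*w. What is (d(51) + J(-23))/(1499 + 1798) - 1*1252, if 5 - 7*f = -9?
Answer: -54243119/43332 ≈ -1251.8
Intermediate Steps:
d(w) = w**2/4 (d(w) = (w*w)/4 = w**2/4)
f = 2 (f = 5/7 - 1/7*(-9) = 5/7 + 9/7 = 2)
J(H) = 2/H
(d(51) + J(-23))/(1499 + 1798) - 1*1252 = ((1/4)*51**2 + 2/(-23))/(1499 + 1798) - 1*1252 = ((1/4)*2601 + 2*(-1/23))/3297 - 1252 = (2601/4 - 2/23)*(1/3297) - 1252 = (59815/92)*(1/3297) - 1252 = 8545/43332 - 1252 = -54243119/43332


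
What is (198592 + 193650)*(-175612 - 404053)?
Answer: -227368958930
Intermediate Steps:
(198592 + 193650)*(-175612 - 404053) = 392242*(-579665) = -227368958930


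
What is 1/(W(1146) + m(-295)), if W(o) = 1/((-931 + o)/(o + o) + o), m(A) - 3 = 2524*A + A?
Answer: -2626847/1956664776292 ≈ -1.3425e-6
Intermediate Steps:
m(A) = 3 + 2525*A (m(A) = 3 + (2524*A + A) = 3 + 2525*A)
W(o) = 1/(o + (-931 + o)/(2*o)) (W(o) = 1/((-931 + o)/((2*o)) + o) = 1/((-931 + o)*(1/(2*o)) + o) = 1/((-931 + o)/(2*o) + o) = 1/(o + (-931 + o)/(2*o)))
1/(W(1146) + m(-295)) = 1/(2*1146/(-931 + 1146 + 2*1146²) + (3 + 2525*(-295))) = 1/(2*1146/(-931 + 1146 + 2*1313316) + (3 - 744875)) = 1/(2*1146/(-931 + 1146 + 2626632) - 744872) = 1/(2*1146/2626847 - 744872) = 1/(2*1146*(1/2626847) - 744872) = 1/(2292/2626847 - 744872) = 1/(-1956664776292/2626847) = -2626847/1956664776292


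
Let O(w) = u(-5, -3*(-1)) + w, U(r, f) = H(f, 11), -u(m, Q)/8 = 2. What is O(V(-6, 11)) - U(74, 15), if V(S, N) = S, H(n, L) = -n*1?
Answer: -7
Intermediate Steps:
u(m, Q) = -16 (u(m, Q) = -8*2 = -16)
H(n, L) = -n
U(r, f) = -f
O(w) = -16 + w
O(V(-6, 11)) - U(74, 15) = (-16 - 6) - (-1)*15 = -22 - 1*(-15) = -22 + 15 = -7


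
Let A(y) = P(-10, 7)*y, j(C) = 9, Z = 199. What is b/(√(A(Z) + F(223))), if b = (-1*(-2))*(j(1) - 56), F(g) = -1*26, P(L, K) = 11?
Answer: -94*√2163/2163 ≈ -2.0212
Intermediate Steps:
F(g) = -26
A(y) = 11*y
b = -94 (b = (-1*(-2))*(9 - 56) = 2*(-47) = -94)
b/(√(A(Z) + F(223))) = -94/√(11*199 - 26) = -94/√(2189 - 26) = -94*√2163/2163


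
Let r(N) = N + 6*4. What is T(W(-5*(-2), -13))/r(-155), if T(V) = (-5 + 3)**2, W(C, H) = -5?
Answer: -4/131 ≈ -0.030534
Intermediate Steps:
r(N) = 24 + N (r(N) = N + 24 = 24 + N)
T(V) = 4 (T(V) = (-2)**2 = 4)
T(W(-5*(-2), -13))/r(-155) = 4/(24 - 155) = 4/(-131) = 4*(-1/131) = -4/131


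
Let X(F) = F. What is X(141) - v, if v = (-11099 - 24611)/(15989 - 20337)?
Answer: 288679/2174 ≈ 132.79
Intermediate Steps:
v = 17855/2174 (v = -35710/(-4348) = -35710*(-1/4348) = 17855/2174 ≈ 8.2130)
X(141) - v = 141 - 1*17855/2174 = 141 - 17855/2174 = 288679/2174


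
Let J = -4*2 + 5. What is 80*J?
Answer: -240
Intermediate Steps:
J = -3 (J = -8 + 5 = -3)
80*J = 80*(-3) = -240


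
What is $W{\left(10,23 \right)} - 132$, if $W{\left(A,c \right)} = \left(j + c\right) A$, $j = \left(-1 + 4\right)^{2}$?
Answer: $188$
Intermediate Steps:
$j = 9$ ($j = 3^{2} = 9$)
$W{\left(A,c \right)} = A \left(9 + c\right)$ ($W{\left(A,c \right)} = \left(9 + c\right) A = A \left(9 + c\right)$)
$W{\left(10,23 \right)} - 132 = 10 \left(9 + 23\right) - 132 = 10 \cdot 32 - 132 = 320 - 132 = 188$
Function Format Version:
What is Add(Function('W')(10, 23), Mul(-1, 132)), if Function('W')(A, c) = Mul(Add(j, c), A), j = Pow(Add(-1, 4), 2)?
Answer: 188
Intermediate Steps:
j = 9 (j = Pow(3, 2) = 9)
Function('W')(A, c) = Mul(A, Add(9, c)) (Function('W')(A, c) = Mul(Add(9, c), A) = Mul(A, Add(9, c)))
Add(Function('W')(10, 23), Mul(-1, 132)) = Add(Mul(10, Add(9, 23)), Mul(-1, 132)) = Add(Mul(10, 32), -132) = Add(320, -132) = 188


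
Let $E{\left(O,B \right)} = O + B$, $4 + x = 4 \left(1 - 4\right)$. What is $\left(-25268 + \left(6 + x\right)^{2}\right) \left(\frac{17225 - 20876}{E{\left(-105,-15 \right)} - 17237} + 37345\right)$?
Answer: $- \frac{16313918137088}{17357} \approx -9.399 \cdot 10^{8}$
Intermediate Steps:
$x = -16$ ($x = -4 + 4 \left(1 - 4\right) = -4 + 4 \left(-3\right) = -4 - 12 = -16$)
$E{\left(O,B \right)} = B + O$
$\left(-25268 + \left(6 + x\right)^{2}\right) \left(\frac{17225 - 20876}{E{\left(-105,-15 \right)} - 17237} + 37345\right) = \left(-25268 + \left(6 - 16\right)^{2}\right) \left(\frac{17225 - 20876}{\left(-15 - 105\right) - 17237} + 37345\right) = \left(-25268 + \left(-10\right)^{2}\right) \left(\frac{17225 - 20876}{-120 - 17237} + 37345\right) = \left(-25268 + 100\right) \left(- \frac{3651}{-17357} + 37345\right) = - 25168 \left(\left(-3651\right) \left(- \frac{1}{17357}\right) + 37345\right) = - 25168 \left(\frac{3651}{17357} + 37345\right) = \left(-25168\right) \frac{648200816}{17357} = - \frac{16313918137088}{17357}$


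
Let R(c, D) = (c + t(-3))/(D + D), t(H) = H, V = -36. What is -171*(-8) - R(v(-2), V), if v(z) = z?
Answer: 98491/72 ≈ 1367.9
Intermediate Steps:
R(c, D) = (-3 + c)/(2*D) (R(c, D) = (c - 3)/(D + D) = (-3 + c)/((2*D)) = (-3 + c)*(1/(2*D)) = (-3 + c)/(2*D))
-171*(-8) - R(v(-2), V) = -171*(-8) - (-3 - 2)/(2*(-36)) = 1368 - (-1)*(-5)/(2*36) = 1368 - 1*5/72 = 1368 - 5/72 = 98491/72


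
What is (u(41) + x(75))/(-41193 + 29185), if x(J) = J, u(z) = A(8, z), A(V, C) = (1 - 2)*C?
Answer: -17/6004 ≈ -0.0028314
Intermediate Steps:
A(V, C) = -C
u(z) = -z
(u(41) + x(75))/(-41193 + 29185) = (-1*41 + 75)/(-41193 + 29185) = (-41 + 75)/(-12008) = 34*(-1/12008) = -17/6004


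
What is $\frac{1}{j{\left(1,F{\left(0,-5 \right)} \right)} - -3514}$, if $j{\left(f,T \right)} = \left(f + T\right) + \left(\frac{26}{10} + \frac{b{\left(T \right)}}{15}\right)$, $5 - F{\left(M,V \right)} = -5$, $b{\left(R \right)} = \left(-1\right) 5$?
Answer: $\frac{15}{52909} \approx 0.00028351$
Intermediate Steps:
$b{\left(R \right)} = -5$
$F{\left(M,V \right)} = 10$ ($F{\left(M,V \right)} = 5 - -5 = 5 + 5 = 10$)
$j{\left(f,T \right)} = \frac{34}{15} + T + f$ ($j{\left(f,T \right)} = \left(f + T\right) + \left(\frac{26}{10} - \frac{5}{15}\right) = \left(T + f\right) + \left(26 \cdot \frac{1}{10} - \frac{1}{3}\right) = \left(T + f\right) + \left(\frac{13}{5} - \frac{1}{3}\right) = \left(T + f\right) + \frac{34}{15} = \frac{34}{15} + T + f$)
$\frac{1}{j{\left(1,F{\left(0,-5 \right)} \right)} - -3514} = \frac{1}{\left(\frac{34}{15} + 10 + 1\right) - -3514} = \frac{1}{\frac{199}{15} + 3514} = \frac{1}{\frac{52909}{15}} = \frac{15}{52909}$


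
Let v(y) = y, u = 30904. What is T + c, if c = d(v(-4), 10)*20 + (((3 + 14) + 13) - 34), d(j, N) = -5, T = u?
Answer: 30800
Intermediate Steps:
T = 30904
c = -104 (c = -5*20 + (((3 + 14) + 13) - 34) = -100 + ((17 + 13) - 34) = -100 + (30 - 34) = -100 - 4 = -104)
T + c = 30904 - 104 = 30800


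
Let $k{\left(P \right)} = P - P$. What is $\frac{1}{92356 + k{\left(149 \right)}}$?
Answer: $\frac{1}{92356} \approx 1.0828 \cdot 10^{-5}$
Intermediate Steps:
$k{\left(P \right)} = 0$
$\frac{1}{92356 + k{\left(149 \right)}} = \frac{1}{92356 + 0} = \frac{1}{92356}$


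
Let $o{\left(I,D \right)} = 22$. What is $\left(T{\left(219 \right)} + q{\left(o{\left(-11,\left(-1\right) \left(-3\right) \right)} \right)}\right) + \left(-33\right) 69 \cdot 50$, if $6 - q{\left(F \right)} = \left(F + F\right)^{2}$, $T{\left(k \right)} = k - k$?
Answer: $-115780$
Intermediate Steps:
$T{\left(k \right)} = 0$
$q{\left(F \right)} = 6 - 4 F^{2}$ ($q{\left(F \right)} = 6 - \left(F + F\right)^{2} = 6 - \left(2 F\right)^{2} = 6 - 4 F^{2}$)
$\left(T{\left(219 \right)} + q{\left(o{\left(-11,\left(-1\right) \left(-3\right) \right)} \right)}\right) + \left(-33\right) 69 \cdot 50 = \left(0 + \left(6 - 4 \cdot 22^{2}\right)\right) + \left(-33\right) 69 \cdot 50 = \left(0 + \left(6 - 1936\right)\right) - 113850 = \left(0 - 1930\right) - 113850 = -1930 - 113850 = -115780$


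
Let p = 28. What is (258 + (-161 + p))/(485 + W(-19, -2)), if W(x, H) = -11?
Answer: 125/474 ≈ 0.26371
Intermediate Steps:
(258 + (-161 + p))/(485 + W(-19, -2)) = (258 + (-161 + 28))/(485 - 11) = (258 - 133)/474 = 125*(1/474) = 125/474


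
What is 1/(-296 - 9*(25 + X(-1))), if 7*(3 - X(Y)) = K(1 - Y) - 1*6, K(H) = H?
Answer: -7/3872 ≈ -0.0018079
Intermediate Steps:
X(Y) = 26/7 + Y/7 (X(Y) = 3 - ((1 - Y) - 1*6)/7 = 3 - ((1 - Y) - 6)/7 = 3 - (-5 - Y)/7 = 3 + (5/7 + Y/7) = 26/7 + Y/7)
1/(-296 - 9*(25 + X(-1))) = 1/(-296 - 9*(25 + (26/7 + (⅐)*(-1)))) = 1/(-296 - 9*(25 + (26/7 - ⅐))) = 1/(-296 - 9*(25 + 25/7)) = 1/(-296 - 9*200/7) = 1/(-296 - 1800/7) = 1/(-3872/7) = -7/3872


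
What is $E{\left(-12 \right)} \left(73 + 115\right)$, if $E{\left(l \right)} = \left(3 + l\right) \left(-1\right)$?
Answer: $1692$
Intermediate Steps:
$E{\left(l \right)} = -3 - l$
$E{\left(-12 \right)} \left(73 + 115\right) = \left(-3 - -12\right) \left(73 + 115\right) = \left(-3 + 12\right) 188 = 9 \cdot 188 = 1692$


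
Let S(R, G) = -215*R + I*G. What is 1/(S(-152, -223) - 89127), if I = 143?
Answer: -1/88336 ≈ -1.1320e-5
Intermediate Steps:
S(R, G) = -215*R + 143*G
1/(S(-152, -223) - 89127) = 1/((-215*(-152) + 143*(-223)) - 89127) = 1/((32680 - 31889) - 89127) = 1/(791 - 89127) = 1/(-88336) = -1/88336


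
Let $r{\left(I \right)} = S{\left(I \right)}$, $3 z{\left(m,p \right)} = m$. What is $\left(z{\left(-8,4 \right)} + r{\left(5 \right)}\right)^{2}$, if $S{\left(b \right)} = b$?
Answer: $\frac{49}{9} \approx 5.4444$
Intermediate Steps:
$z{\left(m,p \right)} = \frac{m}{3}$
$r{\left(I \right)} = I$
$\left(z{\left(-8,4 \right)} + r{\left(5 \right)}\right)^{2} = \left(\frac{1}{3} \left(-8\right) + 5\right)^{2} = \left(- \frac{8}{3} + 5\right)^{2} = \left(\frac{7}{3}\right)^{2} = \frac{49}{9}$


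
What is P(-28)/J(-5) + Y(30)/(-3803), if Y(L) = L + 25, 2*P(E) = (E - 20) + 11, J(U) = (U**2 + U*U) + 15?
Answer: -147861/494390 ≈ -0.29908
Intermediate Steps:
J(U) = 15 + 2*U**2 (J(U) = (U**2 + U**2) + 15 = 2*U**2 + 15 = 15 + 2*U**2)
P(E) = -9/2 + E/2 (P(E) = ((E - 20) + 11)/2 = ((-20 + E) + 11)/2 = (-9 + E)/2 = -9/2 + E/2)
Y(L) = 25 + L
P(-28)/J(-5) + Y(30)/(-3803) = (-9/2 + (1/2)*(-28))/(15 + 2*(-5)**2) + (25 + 30)/(-3803) = (-9/2 - 14)/(15 + 2*25) + 55*(-1/3803) = -37/(2*(15 + 50)) - 55/3803 = -37/2/65 - 55/3803 = -37/2*1/65 - 55/3803 = -37/130 - 55/3803 = -147861/494390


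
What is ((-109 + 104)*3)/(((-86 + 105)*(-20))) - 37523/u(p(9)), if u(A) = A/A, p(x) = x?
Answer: -2851745/76 ≈ -37523.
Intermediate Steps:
u(A) = 1
((-109 + 104)*3)/(((-86 + 105)*(-20))) - 37523/u(p(9)) = ((-109 + 104)*3)/(((-86 + 105)*(-20))) - 37523/1 = (-5*3)/((19*(-20))) - 37523*1 = -15/(-380) - 37523 = -15*(-1/380) - 37523 = 3/76 - 37523 = -2851745/76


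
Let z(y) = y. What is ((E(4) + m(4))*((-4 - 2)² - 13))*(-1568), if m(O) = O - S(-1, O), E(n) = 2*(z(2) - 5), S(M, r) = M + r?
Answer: 180320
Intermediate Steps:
E(n) = -6 (E(n) = 2*(2 - 5) = 2*(-3) = -6)
m(O) = 1 (m(O) = O - (-1 + O) = O + (1 - O) = 1)
((E(4) + m(4))*((-4 - 2)² - 13))*(-1568) = ((-6 + 1)*((-4 - 2)² - 13))*(-1568) = -5*((-6)² - 13)*(-1568) = -5*(36 - 13)*(-1568) = -5*23*(-1568) = -115*(-1568) = 180320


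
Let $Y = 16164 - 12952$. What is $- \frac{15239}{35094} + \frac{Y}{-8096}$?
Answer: $- \frac{2682919}{3228648} \approx -0.83097$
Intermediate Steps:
$Y = 3212$
$- \frac{15239}{35094} + \frac{Y}{-8096} = - \frac{15239}{35094} + \frac{3212}{-8096} = \left(-15239\right) \frac{1}{35094} + 3212 \left(- \frac{1}{8096}\right) = - \frac{15239}{35094} - \frac{73}{184} = - \frac{2682919}{3228648}$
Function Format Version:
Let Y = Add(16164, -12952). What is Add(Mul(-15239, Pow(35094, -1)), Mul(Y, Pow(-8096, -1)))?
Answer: Rational(-2682919, 3228648) ≈ -0.83097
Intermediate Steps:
Y = 3212
Add(Mul(-15239, Pow(35094, -1)), Mul(Y, Pow(-8096, -1))) = Add(Mul(-15239, Pow(35094, -1)), Mul(3212, Pow(-8096, -1))) = Add(Mul(-15239, Rational(1, 35094)), Mul(3212, Rational(-1, 8096))) = Add(Rational(-15239, 35094), Rational(-73, 184)) = Rational(-2682919, 3228648)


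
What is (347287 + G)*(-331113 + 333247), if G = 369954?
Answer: 1530592294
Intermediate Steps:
(347287 + G)*(-331113 + 333247) = (347287 + 369954)*(-331113 + 333247) = 717241*2134 = 1530592294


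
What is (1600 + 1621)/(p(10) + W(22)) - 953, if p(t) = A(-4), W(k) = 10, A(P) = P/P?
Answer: -7262/11 ≈ -660.18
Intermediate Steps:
A(P) = 1
p(t) = 1
(1600 + 1621)/(p(10) + W(22)) - 953 = (1600 + 1621)/(1 + 10) - 953 = 3221/11 - 953 = -7262/11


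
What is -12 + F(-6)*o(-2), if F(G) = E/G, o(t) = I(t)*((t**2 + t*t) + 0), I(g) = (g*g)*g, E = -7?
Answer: -260/3 ≈ -86.667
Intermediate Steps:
I(g) = g**3 (I(g) = g**2*g = g**3)
o(t) = 2*t**5 (o(t) = t**3*((t**2 + t*t) + 0) = t**3*((t**2 + t**2) + 0) = t**3*(2*t**2 + 0) = t**3*(2*t**2) = 2*t**5)
F(G) = -7/G
-12 + F(-6)*o(-2) = -12 + (-7/(-6))*(2*(-2)**5) = -12 + (-7*(-1/6))*(2*(-32)) = -12 + (7/6)*(-64) = -12 - 224/3 = -260/3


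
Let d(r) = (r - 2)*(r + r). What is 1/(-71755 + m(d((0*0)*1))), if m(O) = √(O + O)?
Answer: -1/71755 ≈ -1.3936e-5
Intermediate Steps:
d(r) = 2*r*(-2 + r) (d(r) = (-2 + r)*(2*r) = 2*r*(-2 + r))
m(O) = √2*√O (m(O) = √(2*O) = √2*√O)
1/(-71755 + m(d((0*0)*1))) = 1/(-71755 + √2*√(2*((0*0)*1)*(-2 + (0*0)*1))) = 1/(-71755 + √2*√(2*(0*1)*(-2 + 0*1))) = 1/(-71755 + √2*√(2*0*(-2 + 0))) = 1/(-71755 + √2*√(2*0*(-2))) = 1/(-71755 + √2*√0) = 1/(-71755 + √2*0) = 1/(-71755 + 0) = 1/(-71755) = -1/71755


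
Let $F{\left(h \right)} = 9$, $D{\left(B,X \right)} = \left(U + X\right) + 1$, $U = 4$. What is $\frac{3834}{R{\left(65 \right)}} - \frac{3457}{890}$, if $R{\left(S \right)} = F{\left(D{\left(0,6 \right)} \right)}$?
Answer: $\frac{375683}{890} \approx 422.12$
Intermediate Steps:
$D{\left(B,X \right)} = 5 + X$ ($D{\left(B,X \right)} = \left(4 + X\right) + 1 = 5 + X$)
$R{\left(S \right)} = 9$
$\frac{3834}{R{\left(65 \right)}} - \frac{3457}{890} = \frac{3834}{9} - \frac{3457}{890} = 3834 \cdot \frac{1}{9} - \frac{3457}{890} = 426 - \frac{3457}{890} = \frac{375683}{890}$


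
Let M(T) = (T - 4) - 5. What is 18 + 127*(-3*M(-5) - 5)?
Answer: 4717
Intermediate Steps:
M(T) = -9 + T (M(T) = (-4 + T) - 5 = -9 + T)
18 + 127*(-3*M(-5) - 5) = 18 + 127*(-3*(-9 - 5) - 5) = 18 + 127*(-3*(-14) - 5) = 18 + 127*(42 - 5) = 18 + 127*37 = 18 + 4699 = 4717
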